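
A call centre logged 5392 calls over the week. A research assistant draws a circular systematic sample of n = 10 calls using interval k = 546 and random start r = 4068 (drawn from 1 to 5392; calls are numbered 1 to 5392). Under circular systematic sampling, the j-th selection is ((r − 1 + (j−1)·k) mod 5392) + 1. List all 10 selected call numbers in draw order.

4068, 4614, 5160, 314, 860, 1406, 1952, 2498, 3044, 3590

Selection 1: 4068
Selection 2: 4068 + 546 = 4614
Selection 3: 4614 + 546 = 5160
Selection 4: 5160 + 546 = 5706 → 5706 − 5392 = 314
Selection 5: 314 + 546 = 860
Selection 6: 860 + 546 = 1406
Selection 7: 1406 + 546 = 1952
Selection 8: 1952 + 546 = 2498
Selection 9: 2498 + 546 = 3044
Selection 10: 3044 + 546 = 3590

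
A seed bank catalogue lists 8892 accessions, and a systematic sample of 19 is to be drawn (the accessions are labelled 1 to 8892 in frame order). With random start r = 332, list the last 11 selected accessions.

k = N/n = 8892/19 = 468
9th selection = 332 + 8×468 = 4076
10th: 4076 + 468 = 4544
11th: 4544 + 468 = 5012
12th: 5012 + 468 = 5480
13th: 5480 + 468 = 5948
14th: 5948 + 468 = 6416
15th: 6416 + 468 = 6884
16th: 6884 + 468 = 7352
17th: 7352 + 468 = 7820
18th: 7820 + 468 = 8288
19th: 8288 + 468 = 8756

4076, 4544, 5012, 5480, 5948, 6416, 6884, 7352, 7820, 8288, 8756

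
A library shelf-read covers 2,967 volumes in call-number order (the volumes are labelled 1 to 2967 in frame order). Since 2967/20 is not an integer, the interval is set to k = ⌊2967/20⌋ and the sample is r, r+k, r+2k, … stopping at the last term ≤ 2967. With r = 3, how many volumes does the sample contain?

k = ⌊2967/20⌋ = 148
Achieved size = ⌊(2967 − 3)/148⌋ + 1 = ⌊2964/148⌋ + 1 = 20 + 1 = 21
(last selection: 3 + 20×148 = 2963 ≤ 2967; next would be 3111 > 2967)

21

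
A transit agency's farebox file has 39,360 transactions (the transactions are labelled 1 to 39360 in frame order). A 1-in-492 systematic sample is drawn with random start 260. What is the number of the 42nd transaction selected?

20432

k = 492
42nd selection = r + (42−1)·k = 260 + 41×492 = 260 + 20172 = 20432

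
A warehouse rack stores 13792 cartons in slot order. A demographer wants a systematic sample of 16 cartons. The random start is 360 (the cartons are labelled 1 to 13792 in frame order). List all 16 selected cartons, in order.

360, 1222, 2084, 2946, 3808, 4670, 5532, 6394, 7256, 8118, 8980, 9842, 10704, 11566, 12428, 13290

k = N/n = 13792/16 = 862
carton 1: 360
carton 2: 360 + 862 = 1222
carton 3: 1222 + 862 = 2084
carton 4: 2084 + 862 = 2946
carton 5: 2946 + 862 = 3808
carton 6: 3808 + 862 = 4670
carton 7: 4670 + 862 = 5532
carton 8: 5532 + 862 = 6394
carton 9: 6394 + 862 = 7256
carton 10: 7256 + 862 = 8118
carton 11: 8118 + 862 = 8980
carton 12: 8980 + 862 = 9842
carton 13: 9842 + 862 = 10704
carton 14: 10704 + 862 = 11566
carton 15: 11566 + 862 = 12428
carton 16: 12428 + 862 = 13290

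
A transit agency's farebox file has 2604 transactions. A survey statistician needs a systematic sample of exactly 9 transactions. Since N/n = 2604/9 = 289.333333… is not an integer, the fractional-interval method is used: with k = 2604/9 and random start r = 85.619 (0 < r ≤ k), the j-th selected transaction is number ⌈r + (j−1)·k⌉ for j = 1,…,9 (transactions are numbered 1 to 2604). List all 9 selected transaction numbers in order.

j=1: r + 0k = 85.619 → ⌈·⌉ = 86
j=2: r + 1k = 374.952333… → ⌈·⌉ = 375
j=3: r + 2k = 664.285666… → ⌈·⌉ = 665
j=4: r + 3k = 953.619 → ⌈·⌉ = 954
j=5: r + 4k = 1242.952333… → ⌈·⌉ = 1243
j=6: r + 5k = 1532.285666… → ⌈·⌉ = 1533
j=7: r + 6k = 1821.619 → ⌈·⌉ = 1822
j=8: r + 7k = 2110.952333… → ⌈·⌉ = 2111
j=9: r + 8k = 2400.285666… → ⌈·⌉ = 2401

86, 375, 665, 954, 1243, 1533, 1822, 2111, 2401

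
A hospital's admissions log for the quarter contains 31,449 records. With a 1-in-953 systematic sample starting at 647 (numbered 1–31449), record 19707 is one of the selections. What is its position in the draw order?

k = 953
position = (19707 − 647)/953 + 1 = 19060/953 + 1 = 20 + 1 = 21

21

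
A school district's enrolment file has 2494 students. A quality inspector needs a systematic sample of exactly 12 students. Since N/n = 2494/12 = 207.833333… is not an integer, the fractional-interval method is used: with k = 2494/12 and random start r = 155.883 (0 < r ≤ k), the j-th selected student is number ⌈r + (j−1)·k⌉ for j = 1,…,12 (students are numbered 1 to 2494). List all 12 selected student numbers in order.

j=1: r + 0k = 155.883 → ⌈·⌉ = 156
j=2: r + 1k = 363.716333… → ⌈·⌉ = 364
j=3: r + 2k = 571.549666… → ⌈·⌉ = 572
j=4: r + 3k = 779.383 → ⌈·⌉ = 780
j=5: r + 4k = 987.216333… → ⌈·⌉ = 988
j=6: r + 5k = 1195.049666… → ⌈·⌉ = 1196
j=7: r + 6k = 1402.883 → ⌈·⌉ = 1403
j=8: r + 7k = 1610.716333… → ⌈·⌉ = 1611
j=9: r + 8k = 1818.549666… → ⌈·⌉ = 1819
j=10: r + 9k = 2026.383 → ⌈·⌉ = 2027
j=11: r + 10k = 2234.216333… → ⌈·⌉ = 2235
j=12: r + 11k = 2442.049666… → ⌈·⌉ = 2443

156, 364, 572, 780, 988, 1196, 1403, 1611, 1819, 2027, 2235, 2443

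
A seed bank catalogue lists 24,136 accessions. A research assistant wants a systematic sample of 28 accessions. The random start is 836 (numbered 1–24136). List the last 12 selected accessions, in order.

14628, 15490, 16352, 17214, 18076, 18938, 19800, 20662, 21524, 22386, 23248, 24110

k = N/n = 24136/28 = 862
17th selection = 836 + 16×862 = 14628
18th: 14628 + 862 = 15490
19th: 15490 + 862 = 16352
20th: 16352 + 862 = 17214
21st: 17214 + 862 = 18076
22nd: 18076 + 862 = 18938
23rd: 18938 + 862 = 19800
24th: 19800 + 862 = 20662
25th: 20662 + 862 = 21524
26th: 21524 + 862 = 22386
27th: 22386 + 862 = 23248
28th: 23248 + 862 = 24110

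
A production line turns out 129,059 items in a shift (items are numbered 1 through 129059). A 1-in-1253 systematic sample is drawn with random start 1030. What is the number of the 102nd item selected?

k = 1253
102nd selection = r + (102−1)·k = 1030 + 101×1253 = 1030 + 126553 = 127583

127583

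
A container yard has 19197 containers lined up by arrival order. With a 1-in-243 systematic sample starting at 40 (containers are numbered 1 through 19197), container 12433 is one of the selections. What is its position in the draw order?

k = 243
position = (12433 − 40)/243 + 1 = 12393/243 + 1 = 51 + 1 = 52

52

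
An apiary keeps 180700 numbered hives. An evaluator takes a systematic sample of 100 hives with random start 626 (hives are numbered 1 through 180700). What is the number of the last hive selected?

179519

k = 180700/100 = 1807
100th selection = r + (100−1)·k = 626 + 99×1807 = 626 + 178893 = 179519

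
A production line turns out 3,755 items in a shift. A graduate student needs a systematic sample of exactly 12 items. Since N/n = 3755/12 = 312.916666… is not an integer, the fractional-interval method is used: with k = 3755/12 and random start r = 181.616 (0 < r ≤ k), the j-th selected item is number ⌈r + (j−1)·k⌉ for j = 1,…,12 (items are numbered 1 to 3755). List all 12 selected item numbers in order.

182, 495, 808, 1121, 1434, 1747, 2060, 2373, 2685, 2998, 3311, 3624

j=1: r + 0k = 181.616 → ⌈·⌉ = 182
j=2: r + 1k = 494.532666… → ⌈·⌉ = 495
j=3: r + 2k = 807.449333… → ⌈·⌉ = 808
j=4: r + 3k = 1120.366 → ⌈·⌉ = 1121
j=5: r + 4k = 1433.282666… → ⌈·⌉ = 1434
j=6: r + 5k = 1746.199333… → ⌈·⌉ = 1747
j=7: r + 6k = 2059.116 → ⌈·⌉ = 2060
j=8: r + 7k = 2372.032666… → ⌈·⌉ = 2373
j=9: r + 8k = 2684.949333… → ⌈·⌉ = 2685
j=10: r + 9k = 2997.866 → ⌈·⌉ = 2998
j=11: r + 10k = 3310.782666… → ⌈·⌉ = 3311
j=12: r + 11k = 3623.699333… → ⌈·⌉ = 3624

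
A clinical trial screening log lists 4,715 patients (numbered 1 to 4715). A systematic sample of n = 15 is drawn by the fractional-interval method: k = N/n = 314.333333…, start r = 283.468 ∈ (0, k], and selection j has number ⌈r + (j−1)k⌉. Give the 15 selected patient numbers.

j=1: r + 0k = 283.468 → ⌈·⌉ = 284
j=2: r + 1k = 597.801333… → ⌈·⌉ = 598
j=3: r + 2k = 912.134666… → ⌈·⌉ = 913
j=4: r + 3k = 1226.468 → ⌈·⌉ = 1227
j=5: r + 4k = 1540.801333… → ⌈·⌉ = 1541
j=6: r + 5k = 1855.134666… → ⌈·⌉ = 1856
j=7: r + 6k = 2169.468 → ⌈·⌉ = 2170
j=8: r + 7k = 2483.801333… → ⌈·⌉ = 2484
j=9: r + 8k = 2798.134666… → ⌈·⌉ = 2799
j=10: r + 9k = 3112.468 → ⌈·⌉ = 3113
j=11: r + 10k = 3426.801333… → ⌈·⌉ = 3427
j=12: r + 11k = 3741.134666… → ⌈·⌉ = 3742
j=13: r + 12k = 4055.468 → ⌈·⌉ = 4056
j=14: r + 13k = 4369.801333… → ⌈·⌉ = 4370
j=15: r + 14k = 4684.134666… → ⌈·⌉ = 4685

284, 598, 913, 1227, 1541, 1856, 2170, 2484, 2799, 3113, 3427, 3742, 4056, 4370, 4685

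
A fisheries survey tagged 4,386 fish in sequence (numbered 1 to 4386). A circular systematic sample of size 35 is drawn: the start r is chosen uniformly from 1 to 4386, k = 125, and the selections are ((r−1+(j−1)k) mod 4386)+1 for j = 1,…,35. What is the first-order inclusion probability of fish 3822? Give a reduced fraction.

35/4386

For each position j, as r ranges over 1…4386 the j-th selection hits every fish exactly once, so fish 3822 is selected for exactly 35 of the 4386 starts.
Inclusion probability = 35/4386.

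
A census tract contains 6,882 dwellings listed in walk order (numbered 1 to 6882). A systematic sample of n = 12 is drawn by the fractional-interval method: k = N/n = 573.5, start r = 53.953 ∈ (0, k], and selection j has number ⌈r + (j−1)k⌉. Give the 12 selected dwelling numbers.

54, 628, 1201, 1775, 2348, 2922, 3495, 4069, 4642, 5216, 5789, 6363

j=1: r + 0k = 53.953 → ⌈·⌉ = 54
j=2: r + 1k = 627.453 → ⌈·⌉ = 628
j=3: r + 2k = 1200.953 → ⌈·⌉ = 1201
j=4: r + 3k = 1774.453 → ⌈·⌉ = 1775
j=5: r + 4k = 2347.953 → ⌈·⌉ = 2348
j=6: r + 5k = 2921.453 → ⌈·⌉ = 2922
j=7: r + 6k = 3494.953 → ⌈·⌉ = 3495
j=8: r + 7k = 4068.453 → ⌈·⌉ = 4069
j=9: r + 8k = 4641.953 → ⌈·⌉ = 4642
j=10: r + 9k = 5215.453 → ⌈·⌉ = 5216
j=11: r + 10k = 5788.953 → ⌈·⌉ = 5789
j=12: r + 11k = 6362.453 → ⌈·⌉ = 6363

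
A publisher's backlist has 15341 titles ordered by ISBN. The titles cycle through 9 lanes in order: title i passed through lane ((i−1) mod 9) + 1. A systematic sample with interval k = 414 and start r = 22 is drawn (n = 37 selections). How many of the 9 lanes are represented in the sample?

1

Consecutive selections differ by k = 414, so their lane numbers differ by 414 mod 9 = 0.
gcd(414, 9) = 9, so the sample visits 9/9 = 1 distinct residues mod 9.
Start 22 is lane 4; the lanes hit are 4.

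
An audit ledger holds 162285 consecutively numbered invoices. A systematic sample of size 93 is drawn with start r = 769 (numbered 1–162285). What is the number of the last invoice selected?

k = 162285/93 = 1745
93rd selection = r + (93−1)·k = 769 + 92×1745 = 769 + 160540 = 161309

161309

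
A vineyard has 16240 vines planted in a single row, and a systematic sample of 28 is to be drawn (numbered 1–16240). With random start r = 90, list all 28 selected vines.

k = N/n = 16240/28 = 580
vine 1: 90
vine 2: 90 + 580 = 670
vine 3: 670 + 580 = 1250
vine 4: 1250 + 580 = 1830
vine 5: 1830 + 580 = 2410
vine 6: 2410 + 580 = 2990
vine 7: 2990 + 580 = 3570
vine 8: 3570 + 580 = 4150
vine 9: 4150 + 580 = 4730
vine 10: 4730 + 580 = 5310
vine 11: 5310 + 580 = 5890
vine 12: 5890 + 580 = 6470
vine 13: 6470 + 580 = 7050
vine 14: 7050 + 580 = 7630
vine 15: 7630 + 580 = 8210
vine 16: 8210 + 580 = 8790
vine 17: 8790 + 580 = 9370
vine 18: 9370 + 580 = 9950
vine 19: 9950 + 580 = 10530
vine 20: 10530 + 580 = 11110
vine 21: 11110 + 580 = 11690
vine 22: 11690 + 580 = 12270
vine 23: 12270 + 580 = 12850
vine 24: 12850 + 580 = 13430
vine 25: 13430 + 580 = 14010
vine 26: 14010 + 580 = 14590
vine 27: 14590 + 580 = 15170
vine 28: 15170 + 580 = 15750

90, 670, 1250, 1830, 2410, 2990, 3570, 4150, 4730, 5310, 5890, 6470, 7050, 7630, 8210, 8790, 9370, 9950, 10530, 11110, 11690, 12270, 12850, 13430, 14010, 14590, 15170, 15750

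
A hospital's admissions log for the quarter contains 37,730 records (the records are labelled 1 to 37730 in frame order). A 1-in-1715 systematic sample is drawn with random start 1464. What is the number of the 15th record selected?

k = 1715
15th selection = r + (15−1)·k = 1464 + 14×1715 = 1464 + 24010 = 25474

25474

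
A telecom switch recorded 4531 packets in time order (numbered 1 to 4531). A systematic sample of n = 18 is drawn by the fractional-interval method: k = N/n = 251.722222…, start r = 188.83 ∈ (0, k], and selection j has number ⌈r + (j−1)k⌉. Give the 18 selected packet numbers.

189, 441, 693, 944, 1196, 1448, 1700, 1951, 2203, 2455, 2707, 2958, 3210, 3462, 3713, 3965, 4217, 4469

j=1: r + 0k = 188.83 → ⌈·⌉ = 189
j=2: r + 1k = 440.552222… → ⌈·⌉ = 441
j=3: r + 2k = 692.274444… → ⌈·⌉ = 693
j=4: r + 3k = 943.996666… → ⌈·⌉ = 944
j=5: r + 4k = 1195.718888… → ⌈·⌉ = 1196
j=6: r + 5k = 1447.441111… → ⌈·⌉ = 1448
j=7: r + 6k = 1699.163333… → ⌈·⌉ = 1700
j=8: r + 7k = 1950.885555… → ⌈·⌉ = 1951
j=9: r + 8k = 2202.607777… → ⌈·⌉ = 2203
j=10: r + 9k = 2454.33 → ⌈·⌉ = 2455
j=11: r + 10k = 2706.052222… → ⌈·⌉ = 2707
j=12: r + 11k = 2957.774444… → ⌈·⌉ = 2958
j=13: r + 12k = 3209.496666… → ⌈·⌉ = 3210
j=14: r + 13k = 3461.218888… → ⌈·⌉ = 3462
j=15: r + 14k = 3712.941111… → ⌈·⌉ = 3713
j=16: r + 15k = 3964.663333… → ⌈·⌉ = 3965
j=17: r + 16k = 4216.385555… → ⌈·⌉ = 4217
j=18: r + 17k = 4468.107777… → ⌈·⌉ = 4469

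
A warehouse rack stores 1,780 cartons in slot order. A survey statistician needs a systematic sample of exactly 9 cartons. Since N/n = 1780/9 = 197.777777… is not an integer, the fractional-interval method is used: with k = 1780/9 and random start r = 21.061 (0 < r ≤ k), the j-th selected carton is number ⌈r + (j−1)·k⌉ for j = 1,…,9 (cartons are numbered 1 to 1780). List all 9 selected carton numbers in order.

22, 219, 417, 615, 813, 1010, 1208, 1406, 1604

j=1: r + 0k = 21.061 → ⌈·⌉ = 22
j=2: r + 1k = 218.838777… → ⌈·⌉ = 219
j=3: r + 2k = 416.616555… → ⌈·⌉ = 417
j=4: r + 3k = 614.394333… → ⌈·⌉ = 615
j=5: r + 4k = 812.172111… → ⌈·⌉ = 813
j=6: r + 5k = 1009.949888… → ⌈·⌉ = 1010
j=7: r + 6k = 1207.727666… → ⌈·⌉ = 1208
j=8: r + 7k = 1405.505444… → ⌈·⌉ = 1406
j=9: r + 8k = 1603.283222… → ⌈·⌉ = 1604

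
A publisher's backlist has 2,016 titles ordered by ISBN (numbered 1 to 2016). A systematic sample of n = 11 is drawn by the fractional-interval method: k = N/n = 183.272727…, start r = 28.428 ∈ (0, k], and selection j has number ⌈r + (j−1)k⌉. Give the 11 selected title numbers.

j=1: r + 0k = 28.428 → ⌈·⌉ = 29
j=2: r + 1k = 211.700727… → ⌈·⌉ = 212
j=3: r + 2k = 394.973454… → ⌈·⌉ = 395
j=4: r + 3k = 578.246181… → ⌈·⌉ = 579
j=5: r + 4k = 761.518909… → ⌈·⌉ = 762
j=6: r + 5k = 944.791636… → ⌈·⌉ = 945
j=7: r + 6k = 1128.064363… → ⌈·⌉ = 1129
j=8: r + 7k = 1311.337090… → ⌈·⌉ = 1312
j=9: r + 8k = 1494.609818… → ⌈·⌉ = 1495
j=10: r + 9k = 1677.882545… → ⌈·⌉ = 1678
j=11: r + 10k = 1861.155272… → ⌈·⌉ = 1862

29, 212, 395, 579, 762, 945, 1129, 1312, 1495, 1678, 1862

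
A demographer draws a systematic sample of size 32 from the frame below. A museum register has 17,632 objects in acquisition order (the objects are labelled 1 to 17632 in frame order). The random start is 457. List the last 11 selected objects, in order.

12028, 12579, 13130, 13681, 14232, 14783, 15334, 15885, 16436, 16987, 17538

k = N/n = 17632/32 = 551
22nd selection = 457 + 21×551 = 12028
23rd: 12028 + 551 = 12579
24th: 12579 + 551 = 13130
25th: 13130 + 551 = 13681
26th: 13681 + 551 = 14232
27th: 14232 + 551 = 14783
28th: 14783 + 551 = 15334
29th: 15334 + 551 = 15885
30th: 15885 + 551 = 16436
31st: 16436 + 551 = 16987
32nd: 16987 + 551 = 17538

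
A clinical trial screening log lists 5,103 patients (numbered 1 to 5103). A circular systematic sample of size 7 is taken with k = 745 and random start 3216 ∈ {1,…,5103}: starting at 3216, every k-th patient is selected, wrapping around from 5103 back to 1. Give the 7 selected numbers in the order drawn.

3216, 3961, 4706, 348, 1093, 1838, 2583

Selection 1: 3216
Selection 2: 3216 + 745 = 3961
Selection 3: 3961 + 745 = 4706
Selection 4: 4706 + 745 = 5451 → 5451 − 5103 = 348
Selection 5: 348 + 745 = 1093
Selection 6: 1093 + 745 = 1838
Selection 7: 1838 + 745 = 2583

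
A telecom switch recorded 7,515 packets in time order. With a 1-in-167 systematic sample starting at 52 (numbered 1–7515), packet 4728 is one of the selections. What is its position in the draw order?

k = 167
position = (4728 − 52)/167 + 1 = 4676/167 + 1 = 28 + 1 = 29

29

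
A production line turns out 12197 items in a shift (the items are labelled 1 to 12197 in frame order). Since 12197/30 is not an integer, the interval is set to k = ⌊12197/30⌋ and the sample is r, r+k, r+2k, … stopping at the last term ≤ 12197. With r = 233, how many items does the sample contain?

k = ⌊12197/30⌋ = 406
Achieved size = ⌊(12197 − 233)/406⌋ + 1 = ⌊11964/406⌋ + 1 = 29 + 1 = 30
(last selection: 233 + 29×406 = 12007 ≤ 12197; next would be 12413 > 12197)

30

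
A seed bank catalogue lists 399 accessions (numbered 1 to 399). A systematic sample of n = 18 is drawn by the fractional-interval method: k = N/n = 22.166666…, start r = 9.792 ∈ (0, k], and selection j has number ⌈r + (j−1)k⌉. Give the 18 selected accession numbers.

10, 32, 55, 77, 99, 121, 143, 165, 188, 210, 232, 254, 276, 298, 321, 343, 365, 387

j=1: r + 0k = 9.792 → ⌈·⌉ = 10
j=2: r + 1k = 31.958666… → ⌈·⌉ = 32
j=3: r + 2k = 54.125333… → ⌈·⌉ = 55
j=4: r + 3k = 76.292 → ⌈·⌉ = 77
j=5: r + 4k = 98.458666… → ⌈·⌉ = 99
j=6: r + 5k = 120.625333… → ⌈·⌉ = 121
j=7: r + 6k = 142.792 → ⌈·⌉ = 143
j=8: r + 7k = 164.958666… → ⌈·⌉ = 165
j=9: r + 8k = 187.125333… → ⌈·⌉ = 188
j=10: r + 9k = 209.292 → ⌈·⌉ = 210
j=11: r + 10k = 231.458666… → ⌈·⌉ = 232
j=12: r + 11k = 253.625333… → ⌈·⌉ = 254
j=13: r + 12k = 275.792 → ⌈·⌉ = 276
j=14: r + 13k = 297.958666… → ⌈·⌉ = 298
j=15: r + 14k = 320.125333… → ⌈·⌉ = 321
j=16: r + 15k = 342.292 → ⌈·⌉ = 343
j=17: r + 16k = 364.458666… → ⌈·⌉ = 365
j=18: r + 17k = 386.625333… → ⌈·⌉ = 387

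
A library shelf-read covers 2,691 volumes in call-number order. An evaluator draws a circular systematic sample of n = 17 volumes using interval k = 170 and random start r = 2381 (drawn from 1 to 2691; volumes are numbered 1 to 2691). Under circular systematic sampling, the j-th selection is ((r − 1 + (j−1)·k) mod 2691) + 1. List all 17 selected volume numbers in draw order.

Selection 1: 2381
Selection 2: 2381 + 170 = 2551
Selection 3: 2551 + 170 = 2721 → 2721 − 2691 = 30
Selection 4: 30 + 170 = 200
Selection 5: 200 + 170 = 370
Selection 6: 370 + 170 = 540
Selection 7: 540 + 170 = 710
Selection 8: 710 + 170 = 880
Selection 9: 880 + 170 = 1050
Selection 10: 1050 + 170 = 1220
Selection 11: 1220 + 170 = 1390
Selection 12: 1390 + 170 = 1560
Selection 13: 1560 + 170 = 1730
Selection 14: 1730 + 170 = 1900
Selection 15: 1900 + 170 = 2070
Selection 16: 2070 + 170 = 2240
Selection 17: 2240 + 170 = 2410

2381, 2551, 30, 200, 370, 540, 710, 880, 1050, 1220, 1390, 1560, 1730, 1900, 2070, 2240, 2410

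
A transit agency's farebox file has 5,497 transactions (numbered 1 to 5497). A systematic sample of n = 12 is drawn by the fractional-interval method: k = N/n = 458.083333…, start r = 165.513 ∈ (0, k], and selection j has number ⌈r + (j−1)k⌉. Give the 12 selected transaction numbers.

j=1: r + 0k = 165.513 → ⌈·⌉ = 166
j=2: r + 1k = 623.596333… → ⌈·⌉ = 624
j=3: r + 2k = 1081.679666… → ⌈·⌉ = 1082
j=4: r + 3k = 1539.763 → ⌈·⌉ = 1540
j=5: r + 4k = 1997.846333… → ⌈·⌉ = 1998
j=6: r + 5k = 2455.929666… → ⌈·⌉ = 2456
j=7: r + 6k = 2914.013 → ⌈·⌉ = 2915
j=8: r + 7k = 3372.096333… → ⌈·⌉ = 3373
j=9: r + 8k = 3830.179666… → ⌈·⌉ = 3831
j=10: r + 9k = 4288.263 → ⌈·⌉ = 4289
j=11: r + 10k = 4746.346333… → ⌈·⌉ = 4747
j=12: r + 11k = 5204.429666… → ⌈·⌉ = 5205

166, 624, 1082, 1540, 1998, 2456, 2915, 3373, 3831, 4289, 4747, 5205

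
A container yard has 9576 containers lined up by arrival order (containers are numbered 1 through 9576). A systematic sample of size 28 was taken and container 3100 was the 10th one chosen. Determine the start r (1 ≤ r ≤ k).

22

k = 9576/28 = 342
r = 3100 − (10−1)×342 = 3100 − 3078 = 22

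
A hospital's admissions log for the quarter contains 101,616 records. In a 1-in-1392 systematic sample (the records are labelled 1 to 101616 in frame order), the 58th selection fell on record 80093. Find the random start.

749

k = 1392
r = 80093 − (58−1)×1392 = 80093 − 79344 = 749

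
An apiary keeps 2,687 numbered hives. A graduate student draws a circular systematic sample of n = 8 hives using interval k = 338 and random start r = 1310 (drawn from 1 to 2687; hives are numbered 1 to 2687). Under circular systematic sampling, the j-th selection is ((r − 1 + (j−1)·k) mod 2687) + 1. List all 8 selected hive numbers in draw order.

Selection 1: 1310
Selection 2: 1310 + 338 = 1648
Selection 3: 1648 + 338 = 1986
Selection 4: 1986 + 338 = 2324
Selection 5: 2324 + 338 = 2662
Selection 6: 2662 + 338 = 3000 → 3000 − 2687 = 313
Selection 7: 313 + 338 = 651
Selection 8: 651 + 338 = 989

1310, 1648, 1986, 2324, 2662, 313, 651, 989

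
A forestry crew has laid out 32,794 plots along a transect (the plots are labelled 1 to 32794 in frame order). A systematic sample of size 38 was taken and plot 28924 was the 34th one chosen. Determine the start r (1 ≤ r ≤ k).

k = 32794/38 = 863
r = 28924 − (34−1)×863 = 28924 − 28479 = 445

445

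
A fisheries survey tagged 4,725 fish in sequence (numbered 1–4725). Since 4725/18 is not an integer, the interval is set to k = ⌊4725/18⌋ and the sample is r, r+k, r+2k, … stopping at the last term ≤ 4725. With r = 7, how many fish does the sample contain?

k = ⌊4725/18⌋ = 262
Achieved size = ⌊(4725 − 7)/262⌋ + 1 = ⌊4718/262⌋ + 1 = 18 + 1 = 19
(last selection: 7 + 18×262 = 4723 ≤ 4725; next would be 4985 > 4725)

19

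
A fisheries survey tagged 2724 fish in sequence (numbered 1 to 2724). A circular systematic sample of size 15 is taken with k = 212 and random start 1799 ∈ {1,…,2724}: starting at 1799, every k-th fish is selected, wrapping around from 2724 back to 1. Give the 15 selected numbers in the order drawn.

1799, 2011, 2223, 2435, 2647, 135, 347, 559, 771, 983, 1195, 1407, 1619, 1831, 2043

Selection 1: 1799
Selection 2: 1799 + 212 = 2011
Selection 3: 2011 + 212 = 2223
Selection 4: 2223 + 212 = 2435
Selection 5: 2435 + 212 = 2647
Selection 6: 2647 + 212 = 2859 → 2859 − 2724 = 135
Selection 7: 135 + 212 = 347
Selection 8: 347 + 212 = 559
Selection 9: 559 + 212 = 771
Selection 10: 771 + 212 = 983
Selection 11: 983 + 212 = 1195
Selection 12: 1195 + 212 = 1407
Selection 13: 1407 + 212 = 1619
Selection 14: 1619 + 212 = 1831
Selection 15: 1831 + 212 = 2043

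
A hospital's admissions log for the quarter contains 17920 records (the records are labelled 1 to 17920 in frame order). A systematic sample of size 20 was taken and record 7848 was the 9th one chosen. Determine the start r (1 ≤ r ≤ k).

680

k = 17920/20 = 896
r = 7848 − (9−1)×896 = 7848 − 7168 = 680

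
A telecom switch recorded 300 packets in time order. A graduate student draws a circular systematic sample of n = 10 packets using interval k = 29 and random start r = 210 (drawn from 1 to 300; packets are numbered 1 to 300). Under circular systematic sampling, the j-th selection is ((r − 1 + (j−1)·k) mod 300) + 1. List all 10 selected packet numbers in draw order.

210, 239, 268, 297, 26, 55, 84, 113, 142, 171

Selection 1: 210
Selection 2: 210 + 29 = 239
Selection 3: 239 + 29 = 268
Selection 4: 268 + 29 = 297
Selection 5: 297 + 29 = 326 → 326 − 300 = 26
Selection 6: 26 + 29 = 55
Selection 7: 55 + 29 = 84
Selection 8: 84 + 29 = 113
Selection 9: 113 + 29 = 142
Selection 10: 142 + 29 = 171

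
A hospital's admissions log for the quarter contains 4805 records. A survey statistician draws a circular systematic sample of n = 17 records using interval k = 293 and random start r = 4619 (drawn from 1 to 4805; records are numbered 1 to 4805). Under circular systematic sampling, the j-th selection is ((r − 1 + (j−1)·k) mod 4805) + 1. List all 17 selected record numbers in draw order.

4619, 107, 400, 693, 986, 1279, 1572, 1865, 2158, 2451, 2744, 3037, 3330, 3623, 3916, 4209, 4502

Selection 1: 4619
Selection 2: 4619 + 293 = 4912 → 4912 − 4805 = 107
Selection 3: 107 + 293 = 400
Selection 4: 400 + 293 = 693
Selection 5: 693 + 293 = 986
Selection 6: 986 + 293 = 1279
Selection 7: 1279 + 293 = 1572
Selection 8: 1572 + 293 = 1865
Selection 9: 1865 + 293 = 2158
Selection 10: 2158 + 293 = 2451
Selection 11: 2451 + 293 = 2744
Selection 12: 2744 + 293 = 3037
Selection 13: 3037 + 293 = 3330
Selection 14: 3330 + 293 = 3623
Selection 15: 3623 + 293 = 3916
Selection 16: 3916 + 293 = 4209
Selection 17: 4209 + 293 = 4502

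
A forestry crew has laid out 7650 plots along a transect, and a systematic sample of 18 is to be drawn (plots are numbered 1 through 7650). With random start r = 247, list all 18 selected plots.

k = N/n = 7650/18 = 425
plot 1: 247
plot 2: 247 + 425 = 672
plot 3: 672 + 425 = 1097
plot 4: 1097 + 425 = 1522
plot 5: 1522 + 425 = 1947
plot 6: 1947 + 425 = 2372
plot 7: 2372 + 425 = 2797
plot 8: 2797 + 425 = 3222
plot 9: 3222 + 425 = 3647
plot 10: 3647 + 425 = 4072
plot 11: 4072 + 425 = 4497
plot 12: 4497 + 425 = 4922
plot 13: 4922 + 425 = 5347
plot 14: 5347 + 425 = 5772
plot 15: 5772 + 425 = 6197
plot 16: 6197 + 425 = 6622
plot 17: 6622 + 425 = 7047
plot 18: 7047 + 425 = 7472

247, 672, 1097, 1522, 1947, 2372, 2797, 3222, 3647, 4072, 4497, 4922, 5347, 5772, 6197, 6622, 7047, 7472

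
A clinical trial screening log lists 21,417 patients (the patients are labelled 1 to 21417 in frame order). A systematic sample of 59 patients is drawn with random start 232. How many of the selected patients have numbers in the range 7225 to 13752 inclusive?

k = 21417/59 = 363
First selection ≥ 7225: 232 + ⌈(7225−232)/363⌉·363 = 232 + 20×363 = 7492
Last selection ≤ 13752: 232 + ⌊(13752−232)/363⌋·363 = 232 + 37×363 = 13663
Count = 37 − 20 + 1 = 18

18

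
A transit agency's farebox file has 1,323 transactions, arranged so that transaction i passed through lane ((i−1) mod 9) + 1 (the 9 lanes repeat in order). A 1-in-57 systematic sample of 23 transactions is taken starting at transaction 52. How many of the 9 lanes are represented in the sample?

Consecutive selections differ by k = 57, so their lane numbers differ by 57 mod 9 = 3.
gcd(57, 9) = 3, so the sample visits 9/3 = 3 distinct residues mod 9.
Start 52 is lane 7; the lanes hit are 1, 4, 7.

3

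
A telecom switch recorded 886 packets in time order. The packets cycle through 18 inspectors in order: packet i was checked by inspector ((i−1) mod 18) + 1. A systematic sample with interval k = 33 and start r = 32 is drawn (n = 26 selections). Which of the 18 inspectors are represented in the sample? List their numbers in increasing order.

Consecutive selections differ by k = 33, so their inspector numbers differ by 33 mod 18 = 15.
gcd(33, 18) = 3, so the sample visits 18/3 = 6 distinct residues mod 18.
Start 32 is inspector 14; the inspectors hit are 2, 5, 8, 11, 14, 17.

2, 5, 8, 11, 14, 17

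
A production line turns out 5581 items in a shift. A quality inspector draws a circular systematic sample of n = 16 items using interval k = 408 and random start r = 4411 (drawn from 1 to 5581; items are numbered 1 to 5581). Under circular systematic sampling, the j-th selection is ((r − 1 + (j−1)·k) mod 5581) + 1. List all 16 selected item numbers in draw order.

4411, 4819, 5227, 54, 462, 870, 1278, 1686, 2094, 2502, 2910, 3318, 3726, 4134, 4542, 4950

Selection 1: 4411
Selection 2: 4411 + 408 = 4819
Selection 3: 4819 + 408 = 5227
Selection 4: 5227 + 408 = 5635 → 5635 − 5581 = 54
Selection 5: 54 + 408 = 462
Selection 6: 462 + 408 = 870
Selection 7: 870 + 408 = 1278
Selection 8: 1278 + 408 = 1686
Selection 9: 1686 + 408 = 2094
Selection 10: 2094 + 408 = 2502
Selection 11: 2502 + 408 = 2910
Selection 12: 2910 + 408 = 3318
Selection 13: 3318 + 408 = 3726
Selection 14: 3726 + 408 = 4134
Selection 15: 4134 + 408 = 4542
Selection 16: 4542 + 408 = 4950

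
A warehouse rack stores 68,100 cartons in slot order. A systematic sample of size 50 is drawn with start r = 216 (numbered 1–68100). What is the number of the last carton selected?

k = 68100/50 = 1362
50th selection = r + (50−1)·k = 216 + 49×1362 = 216 + 66738 = 66954

66954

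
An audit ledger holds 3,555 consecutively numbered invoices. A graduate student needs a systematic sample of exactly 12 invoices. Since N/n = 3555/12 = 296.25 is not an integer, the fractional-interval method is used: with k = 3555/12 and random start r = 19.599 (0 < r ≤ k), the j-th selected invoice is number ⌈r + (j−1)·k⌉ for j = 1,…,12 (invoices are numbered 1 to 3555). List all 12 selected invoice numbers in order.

20, 316, 613, 909, 1205, 1501, 1798, 2094, 2390, 2686, 2983, 3279

j=1: r + 0k = 19.599 → ⌈·⌉ = 20
j=2: r + 1k = 315.849 → ⌈·⌉ = 316
j=3: r + 2k = 612.099 → ⌈·⌉ = 613
j=4: r + 3k = 908.349 → ⌈·⌉ = 909
j=5: r + 4k = 1204.599 → ⌈·⌉ = 1205
j=6: r + 5k = 1500.849 → ⌈·⌉ = 1501
j=7: r + 6k = 1797.099 → ⌈·⌉ = 1798
j=8: r + 7k = 2093.349 → ⌈·⌉ = 2094
j=9: r + 8k = 2389.599 → ⌈·⌉ = 2390
j=10: r + 9k = 2685.849 → ⌈·⌉ = 2686
j=11: r + 10k = 2982.099 → ⌈·⌉ = 2983
j=12: r + 11k = 3278.349 → ⌈·⌉ = 3279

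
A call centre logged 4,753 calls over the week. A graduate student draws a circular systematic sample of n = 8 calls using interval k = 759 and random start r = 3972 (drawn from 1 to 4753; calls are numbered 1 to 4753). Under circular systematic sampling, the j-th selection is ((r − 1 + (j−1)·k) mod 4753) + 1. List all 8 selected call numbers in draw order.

3972, 4731, 737, 1496, 2255, 3014, 3773, 4532

Selection 1: 3972
Selection 2: 3972 + 759 = 4731
Selection 3: 4731 + 759 = 5490 → 5490 − 4753 = 737
Selection 4: 737 + 759 = 1496
Selection 5: 1496 + 759 = 2255
Selection 6: 2255 + 759 = 3014
Selection 7: 3014 + 759 = 3773
Selection 8: 3773 + 759 = 4532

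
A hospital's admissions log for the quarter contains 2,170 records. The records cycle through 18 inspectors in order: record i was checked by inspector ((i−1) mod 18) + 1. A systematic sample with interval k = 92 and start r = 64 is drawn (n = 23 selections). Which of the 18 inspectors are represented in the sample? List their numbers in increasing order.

Consecutive selections differ by k = 92, so their inspector numbers differ by 92 mod 18 = 2.
gcd(92, 18) = 2, so the sample visits 18/2 = 9 distinct residues mod 18.
Start 64 is inspector 10; the inspectors hit are 2, 4, 6, 8, 10, 12, 14, 16, 18.

2, 4, 6, 8, 10, 12, 14, 16, 18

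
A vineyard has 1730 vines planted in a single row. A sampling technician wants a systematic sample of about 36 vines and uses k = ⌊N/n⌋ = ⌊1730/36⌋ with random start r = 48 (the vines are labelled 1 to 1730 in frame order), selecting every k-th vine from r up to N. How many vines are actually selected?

k = ⌊1730/36⌋ = 48
Achieved size = ⌊(1730 − 48)/48⌋ + 1 = ⌊1682/48⌋ + 1 = 35 + 1 = 36
(last selection: 48 + 35×48 = 1728 ≤ 1730; next would be 1776 > 1730)

36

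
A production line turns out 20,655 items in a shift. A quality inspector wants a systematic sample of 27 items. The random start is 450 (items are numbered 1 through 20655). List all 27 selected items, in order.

k = N/n = 20655/27 = 765
item 1: 450
item 2: 450 + 765 = 1215
item 3: 1215 + 765 = 1980
item 4: 1980 + 765 = 2745
item 5: 2745 + 765 = 3510
item 6: 3510 + 765 = 4275
item 7: 4275 + 765 = 5040
item 8: 5040 + 765 = 5805
item 9: 5805 + 765 = 6570
item 10: 6570 + 765 = 7335
item 11: 7335 + 765 = 8100
item 12: 8100 + 765 = 8865
item 13: 8865 + 765 = 9630
item 14: 9630 + 765 = 10395
item 15: 10395 + 765 = 11160
item 16: 11160 + 765 = 11925
item 17: 11925 + 765 = 12690
item 18: 12690 + 765 = 13455
item 19: 13455 + 765 = 14220
item 20: 14220 + 765 = 14985
item 21: 14985 + 765 = 15750
item 22: 15750 + 765 = 16515
item 23: 16515 + 765 = 17280
item 24: 17280 + 765 = 18045
item 25: 18045 + 765 = 18810
item 26: 18810 + 765 = 19575
item 27: 19575 + 765 = 20340

450, 1215, 1980, 2745, 3510, 4275, 5040, 5805, 6570, 7335, 8100, 8865, 9630, 10395, 11160, 11925, 12690, 13455, 14220, 14985, 15750, 16515, 17280, 18045, 18810, 19575, 20340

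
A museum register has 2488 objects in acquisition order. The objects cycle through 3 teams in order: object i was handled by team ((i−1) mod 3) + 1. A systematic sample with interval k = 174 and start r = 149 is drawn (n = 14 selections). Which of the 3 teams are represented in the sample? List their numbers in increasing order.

2

Consecutive selections differ by k = 174, so their team numbers differ by 174 mod 3 = 0.
gcd(174, 3) = 3, so the sample visits 3/3 = 1 distinct residues mod 3.
Start 149 is team 2; the teams hit are 2.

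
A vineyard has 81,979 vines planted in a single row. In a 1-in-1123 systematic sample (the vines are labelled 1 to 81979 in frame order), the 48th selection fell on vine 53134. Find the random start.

k = 1123
r = 53134 − (48−1)×1123 = 53134 − 52781 = 353

353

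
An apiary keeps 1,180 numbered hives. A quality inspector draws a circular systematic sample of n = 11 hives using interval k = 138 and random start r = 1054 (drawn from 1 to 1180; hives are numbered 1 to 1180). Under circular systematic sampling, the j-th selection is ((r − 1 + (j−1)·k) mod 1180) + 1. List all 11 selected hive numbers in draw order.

Selection 1: 1054
Selection 2: 1054 + 138 = 1192 → 1192 − 1180 = 12
Selection 3: 12 + 138 = 150
Selection 4: 150 + 138 = 288
Selection 5: 288 + 138 = 426
Selection 6: 426 + 138 = 564
Selection 7: 564 + 138 = 702
Selection 8: 702 + 138 = 840
Selection 9: 840 + 138 = 978
Selection 10: 978 + 138 = 1116
Selection 11: 1116 + 138 = 1254 → 1254 − 1180 = 74

1054, 12, 150, 288, 426, 564, 702, 840, 978, 1116, 74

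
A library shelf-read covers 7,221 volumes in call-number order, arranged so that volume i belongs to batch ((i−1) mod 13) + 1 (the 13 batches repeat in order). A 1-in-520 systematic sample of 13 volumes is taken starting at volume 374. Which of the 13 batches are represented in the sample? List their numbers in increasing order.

Consecutive selections differ by k = 520, so their batch numbers differ by 520 mod 13 = 0.
gcd(520, 13) = 13, so the sample visits 13/13 = 1 distinct residues mod 13.
Start 374 is batch 10; the batches hit are 10.

10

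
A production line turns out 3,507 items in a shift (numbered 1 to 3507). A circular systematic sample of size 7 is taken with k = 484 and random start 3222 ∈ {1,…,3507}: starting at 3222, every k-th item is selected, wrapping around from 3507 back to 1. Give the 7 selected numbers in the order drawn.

3222, 199, 683, 1167, 1651, 2135, 2619

Selection 1: 3222
Selection 2: 3222 + 484 = 3706 → 3706 − 3507 = 199
Selection 3: 199 + 484 = 683
Selection 4: 683 + 484 = 1167
Selection 5: 1167 + 484 = 1651
Selection 6: 1651 + 484 = 2135
Selection 7: 2135 + 484 = 2619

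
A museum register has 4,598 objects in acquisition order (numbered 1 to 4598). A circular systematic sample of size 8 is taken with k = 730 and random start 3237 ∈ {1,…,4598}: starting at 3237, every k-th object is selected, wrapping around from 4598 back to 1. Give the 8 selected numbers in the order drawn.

Selection 1: 3237
Selection 2: 3237 + 730 = 3967
Selection 3: 3967 + 730 = 4697 → 4697 − 4598 = 99
Selection 4: 99 + 730 = 829
Selection 5: 829 + 730 = 1559
Selection 6: 1559 + 730 = 2289
Selection 7: 2289 + 730 = 3019
Selection 8: 3019 + 730 = 3749

3237, 3967, 99, 829, 1559, 2289, 3019, 3749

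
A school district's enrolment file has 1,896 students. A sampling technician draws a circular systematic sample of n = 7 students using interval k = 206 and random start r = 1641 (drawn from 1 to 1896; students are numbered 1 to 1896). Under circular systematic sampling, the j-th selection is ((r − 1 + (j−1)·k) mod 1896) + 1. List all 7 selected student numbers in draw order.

Selection 1: 1641
Selection 2: 1641 + 206 = 1847
Selection 3: 1847 + 206 = 2053 → 2053 − 1896 = 157
Selection 4: 157 + 206 = 363
Selection 5: 363 + 206 = 569
Selection 6: 569 + 206 = 775
Selection 7: 775 + 206 = 981

1641, 1847, 157, 363, 569, 775, 981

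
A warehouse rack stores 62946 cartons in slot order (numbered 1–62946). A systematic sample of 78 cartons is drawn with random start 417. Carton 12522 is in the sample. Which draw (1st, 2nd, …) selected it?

16

k = 62946/78 = 807
position = (12522 − 417)/807 + 1 = 12105/807 + 1 = 15 + 1 = 16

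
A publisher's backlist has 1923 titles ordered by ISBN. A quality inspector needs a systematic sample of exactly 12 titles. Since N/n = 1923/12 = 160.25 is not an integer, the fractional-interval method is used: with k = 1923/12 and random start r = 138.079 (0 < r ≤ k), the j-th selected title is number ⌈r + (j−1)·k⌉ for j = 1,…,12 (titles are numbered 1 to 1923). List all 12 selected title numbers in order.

139, 299, 459, 619, 780, 940, 1100, 1260, 1421, 1581, 1741, 1901

j=1: r + 0k = 138.079 → ⌈·⌉ = 139
j=2: r + 1k = 298.329 → ⌈·⌉ = 299
j=3: r + 2k = 458.579 → ⌈·⌉ = 459
j=4: r + 3k = 618.829 → ⌈·⌉ = 619
j=5: r + 4k = 779.079 → ⌈·⌉ = 780
j=6: r + 5k = 939.329 → ⌈·⌉ = 940
j=7: r + 6k = 1099.579 → ⌈·⌉ = 1100
j=8: r + 7k = 1259.829 → ⌈·⌉ = 1260
j=9: r + 8k = 1420.079 → ⌈·⌉ = 1421
j=10: r + 9k = 1580.329 → ⌈·⌉ = 1581
j=11: r + 10k = 1740.579 → ⌈·⌉ = 1741
j=12: r + 11k = 1900.829 → ⌈·⌉ = 1901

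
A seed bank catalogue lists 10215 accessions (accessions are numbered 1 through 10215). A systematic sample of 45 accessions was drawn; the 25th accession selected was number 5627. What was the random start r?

179

k = 10215/45 = 227
r = 5627 − (25−1)×227 = 5627 − 5448 = 179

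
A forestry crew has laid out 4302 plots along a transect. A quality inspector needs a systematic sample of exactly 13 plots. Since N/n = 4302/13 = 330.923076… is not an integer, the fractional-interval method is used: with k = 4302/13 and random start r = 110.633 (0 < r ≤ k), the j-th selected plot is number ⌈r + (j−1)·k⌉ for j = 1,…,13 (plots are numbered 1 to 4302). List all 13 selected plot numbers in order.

j=1: r + 0k = 110.633 → ⌈·⌉ = 111
j=2: r + 1k = 441.556076… → ⌈·⌉ = 442
j=3: r + 2k = 772.479153… → ⌈·⌉ = 773
j=4: r + 3k = 1103.402230… → ⌈·⌉ = 1104
j=5: r + 4k = 1434.325307… → ⌈·⌉ = 1435
j=6: r + 5k = 1765.248384… → ⌈·⌉ = 1766
j=7: r + 6k = 2096.171461… → ⌈·⌉ = 2097
j=8: r + 7k = 2427.094538… → ⌈·⌉ = 2428
j=9: r + 8k = 2758.017615… → ⌈·⌉ = 2759
j=10: r + 9k = 3088.940692… → ⌈·⌉ = 3089
j=11: r + 10k = 3419.863769… → ⌈·⌉ = 3420
j=12: r + 11k = 3750.786846… → ⌈·⌉ = 3751
j=13: r + 12k = 4081.709923… → ⌈·⌉ = 4082

111, 442, 773, 1104, 1435, 1766, 2097, 2428, 2759, 3089, 3420, 3751, 4082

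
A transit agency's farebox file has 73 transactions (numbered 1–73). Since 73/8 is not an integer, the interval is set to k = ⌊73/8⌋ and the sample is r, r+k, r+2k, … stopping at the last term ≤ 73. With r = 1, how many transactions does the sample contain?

9

k = ⌊73/8⌋ = 9
Achieved size = ⌊(73 − 1)/9⌋ + 1 = ⌊72/9⌋ + 1 = 8 + 1 = 9
(last selection: 1 + 8×9 = 73 ≤ 73; next would be 82 > 73)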